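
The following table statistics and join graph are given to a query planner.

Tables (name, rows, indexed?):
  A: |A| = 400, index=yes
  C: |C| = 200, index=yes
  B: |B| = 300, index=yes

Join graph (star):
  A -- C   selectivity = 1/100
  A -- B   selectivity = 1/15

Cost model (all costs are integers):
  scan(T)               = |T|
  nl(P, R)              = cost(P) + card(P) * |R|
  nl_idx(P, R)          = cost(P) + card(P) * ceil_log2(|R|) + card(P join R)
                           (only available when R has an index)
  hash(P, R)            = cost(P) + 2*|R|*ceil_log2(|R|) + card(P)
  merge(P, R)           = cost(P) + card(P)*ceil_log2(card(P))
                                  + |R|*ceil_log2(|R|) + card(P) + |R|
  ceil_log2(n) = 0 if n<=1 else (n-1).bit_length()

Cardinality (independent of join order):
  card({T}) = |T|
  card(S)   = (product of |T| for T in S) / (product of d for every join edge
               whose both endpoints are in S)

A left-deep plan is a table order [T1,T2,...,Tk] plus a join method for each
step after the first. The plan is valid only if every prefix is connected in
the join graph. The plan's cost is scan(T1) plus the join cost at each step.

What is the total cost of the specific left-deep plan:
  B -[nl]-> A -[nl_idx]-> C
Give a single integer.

step 1: scan B: cost=300, card=300
step 2: join A via nl
    card(P join A) = 300*400/(15) = 8000
    cost = 300 + 300*400 = 120300
step 3: join C via nl_idx
    card(P join C) = 8000*200/(100) = 16000
    cost = 120300 + 8000*8 + 16000 = 200300

200300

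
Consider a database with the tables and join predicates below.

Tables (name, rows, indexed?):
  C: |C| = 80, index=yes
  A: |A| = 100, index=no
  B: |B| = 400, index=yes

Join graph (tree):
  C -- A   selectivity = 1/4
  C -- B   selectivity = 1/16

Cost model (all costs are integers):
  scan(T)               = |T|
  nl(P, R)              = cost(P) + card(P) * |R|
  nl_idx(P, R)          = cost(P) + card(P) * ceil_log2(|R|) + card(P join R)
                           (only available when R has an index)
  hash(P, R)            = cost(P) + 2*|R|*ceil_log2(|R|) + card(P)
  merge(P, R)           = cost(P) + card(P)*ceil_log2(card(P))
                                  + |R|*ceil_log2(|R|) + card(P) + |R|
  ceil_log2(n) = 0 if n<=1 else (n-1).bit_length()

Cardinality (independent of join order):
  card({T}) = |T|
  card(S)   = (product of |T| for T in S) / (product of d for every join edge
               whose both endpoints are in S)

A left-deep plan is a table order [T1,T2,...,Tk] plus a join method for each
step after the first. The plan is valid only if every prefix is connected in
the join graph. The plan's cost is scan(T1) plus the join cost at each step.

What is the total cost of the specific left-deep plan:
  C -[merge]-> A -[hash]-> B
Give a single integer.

step 1: scan C: cost=80, card=80
step 2: join A via merge
    card(P join A) = 80*100/(4) = 2000
    cost = 80 + 80*7 + 100*7 + 80 + 100 = 1520
step 3: join B via hash
    card(P join B) = 2000*400/(16) = 50000
    cost = 1520 + 2*400*9 + 2000 = 10720

10720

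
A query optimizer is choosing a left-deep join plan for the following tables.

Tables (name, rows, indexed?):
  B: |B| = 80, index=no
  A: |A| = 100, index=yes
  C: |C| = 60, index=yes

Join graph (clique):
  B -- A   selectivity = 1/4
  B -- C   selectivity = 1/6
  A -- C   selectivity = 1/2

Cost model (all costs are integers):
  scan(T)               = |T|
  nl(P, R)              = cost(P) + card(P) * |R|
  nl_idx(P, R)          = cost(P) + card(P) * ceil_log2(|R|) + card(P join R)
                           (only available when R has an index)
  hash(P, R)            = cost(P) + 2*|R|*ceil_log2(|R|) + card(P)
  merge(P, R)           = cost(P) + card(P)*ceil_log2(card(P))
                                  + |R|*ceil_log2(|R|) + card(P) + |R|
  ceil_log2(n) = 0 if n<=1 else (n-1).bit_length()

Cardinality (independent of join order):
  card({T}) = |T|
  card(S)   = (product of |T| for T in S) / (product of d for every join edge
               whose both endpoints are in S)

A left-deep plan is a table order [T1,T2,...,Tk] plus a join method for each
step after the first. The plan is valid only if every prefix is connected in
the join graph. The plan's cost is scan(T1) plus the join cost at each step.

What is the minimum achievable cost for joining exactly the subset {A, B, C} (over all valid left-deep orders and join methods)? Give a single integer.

3080

Selinger DP over subsets of {A,B,C}:
  {B}: scan cost=80, card=80
  {A}: scan cost=100, card=100
  {C}: scan cost=60, card=60
  {AB}: card=2000; try (B,hash)→1320, (A,merge)→1520, (B,merge)→1540, (A,hash)→1560, (A,nl_idx)→2640, (A,nl)→8080 …(+1); best=1320 via (B,hash)
  {BC}: card=800; try (C,hash)→880, (B,merge)→1120, (C,merge)→1140, (B,hash)→1240, (C,nl_idx)→1360, (B,nl)→4860 …(+1); best=880 via (C,hash)
  {AC}: card=3000; try (C,hash)→920, (A,merge)→1280, (C,merge)→1320, (A,hash)→1520, (A,nl_idx)→3480, (C,nl_idx)→3700 …(+2); best=920 via (C,hash)
  {ABC}: card=10000; try (A,hash)→3080, (C,hash)→4040, (B,hash)→5040, (A,merge)→10480, (A,nl_idx)→16480, (C,nl_idx)→23320 …(+5); best=3080 via (A,hash)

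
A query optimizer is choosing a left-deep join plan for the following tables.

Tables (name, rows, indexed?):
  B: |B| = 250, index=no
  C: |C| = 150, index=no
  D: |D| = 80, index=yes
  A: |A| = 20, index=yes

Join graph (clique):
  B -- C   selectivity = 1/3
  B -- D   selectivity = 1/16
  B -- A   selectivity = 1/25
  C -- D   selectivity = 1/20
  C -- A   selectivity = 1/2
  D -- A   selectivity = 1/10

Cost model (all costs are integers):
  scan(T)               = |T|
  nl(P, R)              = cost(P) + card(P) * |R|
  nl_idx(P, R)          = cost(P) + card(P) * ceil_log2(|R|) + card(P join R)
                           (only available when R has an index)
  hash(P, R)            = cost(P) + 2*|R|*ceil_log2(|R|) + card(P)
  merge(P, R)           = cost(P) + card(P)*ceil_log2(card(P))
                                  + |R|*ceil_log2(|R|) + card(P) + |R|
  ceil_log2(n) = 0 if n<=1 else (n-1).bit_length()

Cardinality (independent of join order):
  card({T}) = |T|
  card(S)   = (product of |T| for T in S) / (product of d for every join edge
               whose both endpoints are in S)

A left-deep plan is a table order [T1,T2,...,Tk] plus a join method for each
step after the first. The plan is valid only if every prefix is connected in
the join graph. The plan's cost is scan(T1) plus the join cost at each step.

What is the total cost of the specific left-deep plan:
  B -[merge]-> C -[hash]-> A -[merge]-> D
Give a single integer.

87190

step 1: scan B: cost=250, card=250
step 2: join C via merge
    card(P join C) = 250*150/(3) = 12500
    cost = 250 + 250*8 + 150*8 + 250 + 150 = 3850
step 3: join A via hash
    card(P join A) = 12500*20/(25*2) = 5000
    cost = 3850 + 2*20*5 + 12500 = 16550
step 4: join D via merge
    card(P join D) = 5000*80/(16*20*10) = 125
    cost = 16550 + 5000*13 + 80*7 + 5000 + 80 = 87190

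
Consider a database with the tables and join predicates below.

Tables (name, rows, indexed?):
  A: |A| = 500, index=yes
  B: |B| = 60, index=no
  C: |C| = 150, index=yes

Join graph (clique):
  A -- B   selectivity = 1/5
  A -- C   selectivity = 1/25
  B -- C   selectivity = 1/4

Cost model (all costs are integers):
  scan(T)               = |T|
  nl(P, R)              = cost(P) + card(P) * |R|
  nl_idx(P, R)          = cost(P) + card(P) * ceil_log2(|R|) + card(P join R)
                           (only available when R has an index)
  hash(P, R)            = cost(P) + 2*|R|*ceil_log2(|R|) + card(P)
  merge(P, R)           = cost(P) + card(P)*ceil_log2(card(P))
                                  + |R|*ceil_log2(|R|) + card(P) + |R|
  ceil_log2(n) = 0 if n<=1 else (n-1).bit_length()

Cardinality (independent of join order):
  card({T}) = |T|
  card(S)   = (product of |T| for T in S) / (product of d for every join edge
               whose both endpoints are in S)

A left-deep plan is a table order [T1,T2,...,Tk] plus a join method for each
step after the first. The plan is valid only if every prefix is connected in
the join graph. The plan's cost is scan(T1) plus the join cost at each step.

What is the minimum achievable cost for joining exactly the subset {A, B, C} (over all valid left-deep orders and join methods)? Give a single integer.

Selinger DP over subsets of {A,B,C}:
  {A}: scan cost=500, card=500
  {B}: scan cost=60, card=60
  {C}: scan cost=150, card=150
  {AB}: card=6000; try (B,hash)→1720, (A,merge)→5480, (B,merge)→5920, (A,nl_idx)→6600, (A,hash)→9120, (A,nl)→30060 …(+1); best=1720 via (B,hash)
  {AC}: card=3000; try (C,hash)→3400, (A,nl_idx)→4500, (A,merge)→6500, (C,merge)→6850, (C,nl_idx)→7500, (A,hash)→9300 …(+2); best=3400 via (C,hash)
  {BC}: card=2250; try (B,hash)→1020, (C,merge)→1830, (B,merge)→1920, (C,hash)→2520, (C,nl_idx)→2790, (C,nl)→9060 …(+1); best=1020 via (B,hash)
  {ABC}: card=9000; try (B,hash)→7120, (C,hash)→10120, (A,hash)→12270, (A,nl_idx)→30270, (A,merge)→35270, (B,merge)→42820 …(+5); best=7120 via (B,hash)

7120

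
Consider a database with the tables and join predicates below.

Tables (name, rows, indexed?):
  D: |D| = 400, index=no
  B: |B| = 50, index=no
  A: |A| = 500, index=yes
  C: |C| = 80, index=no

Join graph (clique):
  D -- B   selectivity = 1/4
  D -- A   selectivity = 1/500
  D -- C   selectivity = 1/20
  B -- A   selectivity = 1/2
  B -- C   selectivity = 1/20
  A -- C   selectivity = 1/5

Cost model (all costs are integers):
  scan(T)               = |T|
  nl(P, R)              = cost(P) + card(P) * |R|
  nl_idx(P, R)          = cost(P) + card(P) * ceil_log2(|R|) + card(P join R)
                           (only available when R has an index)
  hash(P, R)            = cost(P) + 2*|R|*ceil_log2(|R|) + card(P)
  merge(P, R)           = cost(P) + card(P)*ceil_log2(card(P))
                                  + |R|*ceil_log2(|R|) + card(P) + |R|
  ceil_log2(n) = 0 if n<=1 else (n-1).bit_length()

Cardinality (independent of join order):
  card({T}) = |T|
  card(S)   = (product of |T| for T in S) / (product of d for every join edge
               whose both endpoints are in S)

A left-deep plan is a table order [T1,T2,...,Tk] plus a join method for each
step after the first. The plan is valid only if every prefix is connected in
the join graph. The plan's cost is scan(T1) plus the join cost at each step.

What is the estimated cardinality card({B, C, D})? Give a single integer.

1000

Tables in S: B(50), C(80), D(400)
Edges inside S: D-B(d=4), D-C(d=20), B-C(d=20)
numerator = 50 * 80 * 400 = 1600000
denominator = 4 * 20 * 20 = 1600
card(S) = 1600000 / 1600 = 1000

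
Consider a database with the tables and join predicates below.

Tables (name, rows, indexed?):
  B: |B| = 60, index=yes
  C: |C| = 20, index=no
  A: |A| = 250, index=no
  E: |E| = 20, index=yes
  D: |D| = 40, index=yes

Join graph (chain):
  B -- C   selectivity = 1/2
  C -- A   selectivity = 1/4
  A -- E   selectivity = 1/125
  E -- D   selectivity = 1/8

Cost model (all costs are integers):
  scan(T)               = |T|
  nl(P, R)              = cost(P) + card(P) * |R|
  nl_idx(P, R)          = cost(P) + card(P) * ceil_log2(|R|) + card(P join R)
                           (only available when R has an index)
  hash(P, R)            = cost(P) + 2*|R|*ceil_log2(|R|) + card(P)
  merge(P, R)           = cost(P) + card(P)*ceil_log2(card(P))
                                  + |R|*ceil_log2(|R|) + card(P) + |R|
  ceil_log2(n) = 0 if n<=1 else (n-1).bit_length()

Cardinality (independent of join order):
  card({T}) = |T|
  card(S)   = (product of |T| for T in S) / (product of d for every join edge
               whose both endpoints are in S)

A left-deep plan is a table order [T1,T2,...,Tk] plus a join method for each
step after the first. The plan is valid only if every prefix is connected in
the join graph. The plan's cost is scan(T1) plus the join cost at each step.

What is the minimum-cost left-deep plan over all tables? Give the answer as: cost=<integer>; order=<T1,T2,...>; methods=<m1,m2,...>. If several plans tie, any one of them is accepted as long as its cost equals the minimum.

cost=3260; order=A,E,D,C,B; methods=hash,nl_idx,hash,hash

Selinger DP (subsets sized 1..n):
  {B}: scan cost=60, card=60
  {C}: scan cost=20, card=20
  {A}: scan cost=250, card=250
  {E}: scan cost=20, card=20
  {D}: scan cost=40, card=40
  {BC}: card=600; try (C,hash)→320, (B,merge)→560, (C,merge)→600, (B,nl_idx)→740, (B,hash)→760, (B,nl)→1220 …(+1); best=320 via (C,hash)
  {AC}: card=1250; try (C,hash)→700, (A,merge)→2390, (C,merge)→2620, (A,hash)→4040, (A,nl)→5020, (C,nl)→5250; best=700 via (C,hash)
  {AE}: card=40; try (E,hash)→700, (E,nl_idx)→1540, (A,merge)→2390, (E,merge)→2620, (A,hash)→4040, (A,nl)→5020 …(+1); best=700 via (E,hash)
  {DE}: card=100; try (D,nl_idx)→240, (E,hash)→280, (E,nl_idx)→340, (D,merge)→420, (E,merge)→440, (D,hash)→520 …(+2); best=240 via (D,nl_idx)
  {ABC}: card=37500; try (B,hash)→2670, (A,hash)→4920, (A,merge)→9170, (B,merge)→16120, (B,nl_idx)→45700, (B,nl)→75700 …(+1); best=2670 via (B,hash)
  {ACE}: card=200; try (C,hash)→940, (C,merge)→1100, (C,nl)→1500, (E,hash)→2150, (E,nl_idx)→7150, (E,merge)→15820 …(+1); best=940 via (C,hash)
  {ADE}: card=200; try (D,nl_idx)→1140, (D,hash)→1220, (D,merge)→1260, (D,nl)→2300, (A,merge)→3290, (A,hash)→4340 …(+1); best=1140 via (D,nl_idx)
  {ABCE}: card=6000; try (B,hash)→1860, (B,merge)→3160, (B,nl_idx)→8140, (B,nl)→12940, (E,hash)→40370, (E,nl_idx)→196170 …(+2); best=1860 via (B,hash)
  {ACDE}: card=1000; try (C,hash)→1540, (D,hash)→1620, (D,merge)→3020, (C,merge)→3060, (D,nl_idx)→3140, (C,nl)→5140 …(+1); best=1540 via (C,hash)
  {ABCDE}: card=30000; try (B,hash)→3260, (D,hash)→8340, (B,merge)→12960, (B,nl_idx)→37540, (B,nl)→61540, (D,nl_idx)→67860 …(+2); best=3260 via (B,hash)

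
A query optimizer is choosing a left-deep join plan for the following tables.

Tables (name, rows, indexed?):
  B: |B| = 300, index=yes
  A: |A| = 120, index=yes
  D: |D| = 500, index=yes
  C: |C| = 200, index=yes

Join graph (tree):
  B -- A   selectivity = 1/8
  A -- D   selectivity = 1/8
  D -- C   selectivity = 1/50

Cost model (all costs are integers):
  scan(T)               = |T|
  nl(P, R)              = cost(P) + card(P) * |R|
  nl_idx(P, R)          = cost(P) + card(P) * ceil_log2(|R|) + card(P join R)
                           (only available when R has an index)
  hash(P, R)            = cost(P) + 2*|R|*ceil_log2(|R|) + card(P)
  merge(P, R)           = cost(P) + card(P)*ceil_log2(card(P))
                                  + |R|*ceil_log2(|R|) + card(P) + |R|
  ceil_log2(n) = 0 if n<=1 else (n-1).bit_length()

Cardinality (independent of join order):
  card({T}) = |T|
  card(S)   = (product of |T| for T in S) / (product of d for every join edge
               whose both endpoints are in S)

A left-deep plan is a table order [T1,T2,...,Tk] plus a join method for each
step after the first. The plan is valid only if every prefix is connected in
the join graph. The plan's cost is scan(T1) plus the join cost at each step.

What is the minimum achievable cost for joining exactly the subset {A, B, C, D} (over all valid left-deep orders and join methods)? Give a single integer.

43080

Selinger DP over subsets of {A,B,C,D}:
  {B}: scan cost=300, card=300
  {A}: scan cost=120, card=120
  {D}: scan cost=500, card=500
  {C}: scan cost=200, card=200
  {AB}: card=4500; try (A,hash)→2280, (B,merge)→4080, (A,merge)→4260, (B,hash)→5640, (B,nl_idx)→5700, (A,nl_idx)→6900 …(+2); best=2280 via (A,hash)
  {AD}: card=7500; try (A,hash)→2680, (D,merge)→6080, (A,merge)→6460, (D,nl_idx)→8700, (D,hash)→9240, (A,nl_idx)→11500 …(+2); best=2680 via (A,hash)
  {CD}: card=2000; try (D,nl_idx)→4000, (C,hash)→4200, (C,nl_idx)→6500, (D,merge)→7000, (C,merge)→7300, (D,hash)→9400 …(+2); best=4000 via (D,nl_idx)
  {ABD}: card=281250; try (B,hash)→15580, (D,hash)→15780, (D,merge)→70280, (B,merge)→110680, (D,nl_idx)→324030, (B,nl_idx)→351430 …(+2); best=15580 via (B,hash)
  {ACD}: card=30000; try (A,hash)→7680, (C,hash)→13380, (A,merge)→28960, (A,nl_idx)→48000, (C,nl_idx)→92680, (C,merge)→109480 …(+2); best=7680 via (A,hash)
  {ABCD}: card=1125000; try (B,hash)→43080, (C,hash)→300030, (B,merge)→490680, (B,nl_idx)→1402680, (C,nl_idx)→3390580, (C,merge)→5642380 …(+2); best=43080 via (B,hash)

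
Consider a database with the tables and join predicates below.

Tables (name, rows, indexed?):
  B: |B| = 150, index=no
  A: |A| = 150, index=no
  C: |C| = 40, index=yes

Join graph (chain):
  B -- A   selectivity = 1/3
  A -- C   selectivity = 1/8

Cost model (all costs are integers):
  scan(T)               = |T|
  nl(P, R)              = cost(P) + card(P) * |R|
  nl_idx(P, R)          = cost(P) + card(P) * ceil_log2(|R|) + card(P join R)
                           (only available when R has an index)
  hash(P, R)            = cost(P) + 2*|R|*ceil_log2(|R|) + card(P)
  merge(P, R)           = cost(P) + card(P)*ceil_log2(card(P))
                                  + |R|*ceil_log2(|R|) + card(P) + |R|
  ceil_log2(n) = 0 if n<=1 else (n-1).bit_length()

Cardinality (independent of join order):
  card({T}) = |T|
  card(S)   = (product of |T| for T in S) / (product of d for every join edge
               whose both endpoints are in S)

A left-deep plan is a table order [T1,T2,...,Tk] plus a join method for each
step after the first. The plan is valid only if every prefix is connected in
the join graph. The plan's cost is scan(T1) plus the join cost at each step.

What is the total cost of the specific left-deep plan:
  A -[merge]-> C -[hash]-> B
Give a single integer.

step 1: scan A: cost=150, card=150
step 2: join C via merge
    card(P join C) = 150*40/(8) = 750
    cost = 150 + 150*8 + 40*6 + 150 + 40 = 1780
step 3: join B via hash
    card(P join B) = 750*150/(3) = 37500
    cost = 1780 + 2*150*8 + 750 = 4930

4930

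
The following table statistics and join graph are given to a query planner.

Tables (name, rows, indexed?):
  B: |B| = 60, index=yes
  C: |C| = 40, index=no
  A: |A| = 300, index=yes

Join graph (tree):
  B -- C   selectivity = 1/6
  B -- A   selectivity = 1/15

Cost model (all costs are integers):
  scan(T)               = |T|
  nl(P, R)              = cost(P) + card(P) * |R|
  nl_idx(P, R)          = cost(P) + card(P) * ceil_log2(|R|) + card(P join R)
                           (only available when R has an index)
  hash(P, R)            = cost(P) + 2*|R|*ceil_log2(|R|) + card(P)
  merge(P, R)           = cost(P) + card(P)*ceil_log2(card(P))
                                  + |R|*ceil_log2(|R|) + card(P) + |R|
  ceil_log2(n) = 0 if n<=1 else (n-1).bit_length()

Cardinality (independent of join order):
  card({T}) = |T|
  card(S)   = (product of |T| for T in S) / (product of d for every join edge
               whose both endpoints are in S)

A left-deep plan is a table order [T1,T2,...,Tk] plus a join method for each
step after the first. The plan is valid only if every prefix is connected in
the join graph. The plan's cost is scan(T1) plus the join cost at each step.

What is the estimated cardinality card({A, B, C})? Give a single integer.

Tables in S: A(300), B(60), C(40)
Edges inside S: B-C(d=6), B-A(d=15)
numerator = 300 * 60 * 40 = 720000
denominator = 6 * 15 = 90
card(S) = 720000 / 90 = 8000

8000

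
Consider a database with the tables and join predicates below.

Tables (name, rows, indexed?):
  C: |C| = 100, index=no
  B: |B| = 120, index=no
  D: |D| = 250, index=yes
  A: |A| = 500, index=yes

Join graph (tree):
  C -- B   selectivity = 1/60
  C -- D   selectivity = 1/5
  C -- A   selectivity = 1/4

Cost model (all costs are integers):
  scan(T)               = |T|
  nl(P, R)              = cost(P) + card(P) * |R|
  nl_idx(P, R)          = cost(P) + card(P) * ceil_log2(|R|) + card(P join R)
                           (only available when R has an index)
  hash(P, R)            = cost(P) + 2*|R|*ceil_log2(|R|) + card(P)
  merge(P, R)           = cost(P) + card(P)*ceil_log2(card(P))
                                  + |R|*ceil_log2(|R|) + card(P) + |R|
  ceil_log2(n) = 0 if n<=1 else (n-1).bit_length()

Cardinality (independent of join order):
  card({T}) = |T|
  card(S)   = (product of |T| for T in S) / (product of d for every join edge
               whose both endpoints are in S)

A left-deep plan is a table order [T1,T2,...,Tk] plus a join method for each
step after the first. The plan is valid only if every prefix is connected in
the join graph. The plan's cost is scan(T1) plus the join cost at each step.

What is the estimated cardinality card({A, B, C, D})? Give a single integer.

1250000

Tables in S: A(500), B(120), C(100), D(250)
Edges inside S: C-B(d=60), C-D(d=5), C-A(d=4)
numerator = 500 * 120 * 100 * 250 = 1500000000
denominator = 60 * 5 * 4 = 1200
card(S) = 1500000000 / 1200 = 1250000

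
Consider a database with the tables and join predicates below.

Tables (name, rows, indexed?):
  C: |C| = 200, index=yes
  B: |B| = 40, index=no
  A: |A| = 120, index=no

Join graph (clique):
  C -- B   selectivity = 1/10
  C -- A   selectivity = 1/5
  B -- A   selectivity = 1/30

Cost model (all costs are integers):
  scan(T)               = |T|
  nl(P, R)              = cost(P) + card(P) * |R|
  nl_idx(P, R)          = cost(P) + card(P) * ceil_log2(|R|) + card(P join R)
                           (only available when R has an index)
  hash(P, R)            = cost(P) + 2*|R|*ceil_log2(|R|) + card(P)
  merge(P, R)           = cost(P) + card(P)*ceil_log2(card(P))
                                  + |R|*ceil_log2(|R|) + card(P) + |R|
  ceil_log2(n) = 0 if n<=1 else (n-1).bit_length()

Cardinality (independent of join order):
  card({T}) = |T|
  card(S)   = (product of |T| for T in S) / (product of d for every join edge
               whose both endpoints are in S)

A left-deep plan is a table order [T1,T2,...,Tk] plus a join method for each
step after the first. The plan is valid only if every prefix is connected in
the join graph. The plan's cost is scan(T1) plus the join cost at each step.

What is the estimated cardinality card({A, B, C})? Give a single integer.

640

Tables in S: A(120), B(40), C(200)
Edges inside S: C-B(d=10), C-A(d=5), B-A(d=30)
numerator = 120 * 40 * 200 = 960000
denominator = 10 * 5 * 30 = 1500
card(S) = 960000 / 1500 = 640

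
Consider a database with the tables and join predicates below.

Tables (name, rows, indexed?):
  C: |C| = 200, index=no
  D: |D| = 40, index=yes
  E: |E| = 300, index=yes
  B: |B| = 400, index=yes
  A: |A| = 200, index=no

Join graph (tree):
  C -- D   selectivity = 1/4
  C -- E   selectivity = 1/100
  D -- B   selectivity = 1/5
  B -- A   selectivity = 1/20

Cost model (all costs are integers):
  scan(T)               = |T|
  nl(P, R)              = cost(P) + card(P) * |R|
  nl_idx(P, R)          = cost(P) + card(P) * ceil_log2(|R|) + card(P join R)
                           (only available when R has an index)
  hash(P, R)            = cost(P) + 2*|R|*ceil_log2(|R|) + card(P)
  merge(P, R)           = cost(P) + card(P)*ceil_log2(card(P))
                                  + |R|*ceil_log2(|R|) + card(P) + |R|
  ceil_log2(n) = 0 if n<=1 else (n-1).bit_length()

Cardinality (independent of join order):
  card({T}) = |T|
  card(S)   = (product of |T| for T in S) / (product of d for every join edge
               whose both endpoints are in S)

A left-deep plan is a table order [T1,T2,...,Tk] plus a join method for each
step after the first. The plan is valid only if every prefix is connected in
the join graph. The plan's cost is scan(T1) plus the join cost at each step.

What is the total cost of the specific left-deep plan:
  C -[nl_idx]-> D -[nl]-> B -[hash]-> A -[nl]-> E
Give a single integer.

480966600

step 1: scan C: cost=200, card=200
step 2: join D via nl_idx
    card(P join D) = 200*40/(4) = 2000
    cost = 200 + 200*6 + 2000 = 3400
step 3: join B via nl
    card(P join B) = 2000*400/(5) = 160000
    cost = 3400 + 2000*400 = 803400
step 4: join A via hash
    card(P join A) = 160000*200/(20) = 1600000
    cost = 803400 + 2*200*8 + 160000 = 966600
step 5: join E via nl
    card(P join E) = 1600000*300/(100) = 4800000
    cost = 966600 + 1600000*300 = 480966600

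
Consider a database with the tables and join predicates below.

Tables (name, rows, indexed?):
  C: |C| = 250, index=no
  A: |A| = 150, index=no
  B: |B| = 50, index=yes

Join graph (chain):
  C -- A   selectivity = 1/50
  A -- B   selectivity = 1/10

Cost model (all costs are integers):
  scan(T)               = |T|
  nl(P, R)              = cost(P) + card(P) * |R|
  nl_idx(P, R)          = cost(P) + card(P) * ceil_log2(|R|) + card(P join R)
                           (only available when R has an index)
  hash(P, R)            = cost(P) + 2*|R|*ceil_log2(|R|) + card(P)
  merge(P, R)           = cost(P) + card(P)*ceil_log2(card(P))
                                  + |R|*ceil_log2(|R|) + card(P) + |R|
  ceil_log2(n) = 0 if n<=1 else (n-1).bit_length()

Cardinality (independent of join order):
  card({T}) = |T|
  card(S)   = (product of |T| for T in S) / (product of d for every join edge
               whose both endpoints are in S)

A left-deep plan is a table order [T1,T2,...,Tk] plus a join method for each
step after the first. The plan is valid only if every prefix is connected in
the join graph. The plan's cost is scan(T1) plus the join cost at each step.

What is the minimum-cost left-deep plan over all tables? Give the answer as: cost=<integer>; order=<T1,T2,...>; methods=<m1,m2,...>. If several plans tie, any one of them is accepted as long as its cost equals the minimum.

Selinger DP (subsets sized 1..n):
  {C}: scan cost=250, card=250
  {A}: scan cost=150, card=150
  {B}: scan cost=50, card=50
  {AC}: card=750; try (A,hash)→2900, (C,merge)→3750, (A,merge)→3850, (C,hash)→4300, (C,nl)→37650, (A,nl)→37750; best=2900 via (A,hash)
  {AB}: card=750; try (B,hash)→900, (A,merge)→1750, (B,nl_idx)→1800, (B,merge)→1850, (A,hash)→2500, (A,nl)→7550 …(+1); best=900 via (B,hash)
  {ABC}: card=3750; try (B,hash)→4250, (C,hash)→5650, (B,nl_idx)→11150, (C,merge)→11400, (B,merge)→11500, (B,nl)→40400 …(+1); best=4250 via (B,hash)

cost=4250; order=C,A,B; methods=hash,hash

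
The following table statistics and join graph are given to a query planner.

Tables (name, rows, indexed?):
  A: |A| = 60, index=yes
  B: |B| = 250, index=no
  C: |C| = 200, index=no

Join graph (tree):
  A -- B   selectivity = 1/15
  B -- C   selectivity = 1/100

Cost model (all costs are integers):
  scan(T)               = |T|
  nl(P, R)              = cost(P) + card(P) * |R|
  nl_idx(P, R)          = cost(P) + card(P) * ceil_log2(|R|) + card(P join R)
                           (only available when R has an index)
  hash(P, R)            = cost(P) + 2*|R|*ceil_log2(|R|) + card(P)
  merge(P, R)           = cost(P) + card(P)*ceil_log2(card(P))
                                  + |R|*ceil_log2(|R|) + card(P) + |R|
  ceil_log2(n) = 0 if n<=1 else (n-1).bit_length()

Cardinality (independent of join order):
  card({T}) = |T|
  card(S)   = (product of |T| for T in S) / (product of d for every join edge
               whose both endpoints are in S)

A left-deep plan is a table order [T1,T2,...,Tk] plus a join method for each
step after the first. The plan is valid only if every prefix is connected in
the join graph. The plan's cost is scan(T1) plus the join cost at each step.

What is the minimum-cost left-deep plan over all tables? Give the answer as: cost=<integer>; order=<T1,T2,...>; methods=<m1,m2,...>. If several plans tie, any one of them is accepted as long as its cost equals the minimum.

Selinger DP (subsets sized 1..n):
  {A}: scan cost=60, card=60
  {B}: scan cost=250, card=250
  {C}: scan cost=200, card=200
  {AB}: card=1000; try (A,hash)→1220, (B,merge)→2730, (A,nl_idx)→2750, (A,merge)→2920, (B,hash)→4120, (B,nl)→15060 …(+1); best=1220 via (A,hash)
  {BC}: card=500; try (C,hash)→3700, (B,merge)→4250, (C,merge)→4300, (B,hash)→4400, (B,nl)→50200, (C,nl)→50250; best=3700 via (C,hash)
  {ABC}: card=2000; try (A,hash)→4920, (C,hash)→5420, (A,nl_idx)→8700, (A,merge)→9120, (C,merge)→14020, (A,nl)→33700 …(+1); best=4920 via (A,hash)

cost=4920; order=B,C,A; methods=hash,hash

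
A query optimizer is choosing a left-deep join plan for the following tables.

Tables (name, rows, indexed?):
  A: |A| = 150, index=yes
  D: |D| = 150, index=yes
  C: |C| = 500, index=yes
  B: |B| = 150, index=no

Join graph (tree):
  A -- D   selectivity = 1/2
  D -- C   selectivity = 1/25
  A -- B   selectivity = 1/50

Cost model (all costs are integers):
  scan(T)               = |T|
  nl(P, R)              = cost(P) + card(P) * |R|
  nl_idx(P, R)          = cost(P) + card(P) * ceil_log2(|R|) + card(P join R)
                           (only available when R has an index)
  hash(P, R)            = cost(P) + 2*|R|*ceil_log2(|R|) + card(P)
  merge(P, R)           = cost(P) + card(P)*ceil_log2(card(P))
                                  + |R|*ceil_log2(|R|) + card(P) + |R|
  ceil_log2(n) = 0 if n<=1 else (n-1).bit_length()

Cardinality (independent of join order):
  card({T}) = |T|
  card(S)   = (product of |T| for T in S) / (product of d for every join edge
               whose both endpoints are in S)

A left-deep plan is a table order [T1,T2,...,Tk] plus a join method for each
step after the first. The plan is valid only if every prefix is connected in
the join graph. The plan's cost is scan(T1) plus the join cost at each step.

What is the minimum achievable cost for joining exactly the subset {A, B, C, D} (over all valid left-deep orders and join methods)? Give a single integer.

Selinger DP over subsets of {A,B,C,D}:
  {A}: scan cost=150, card=150
  {D}: scan cost=150, card=150
  {C}: scan cost=500, card=500
  {B}: scan cost=150, card=150
  {AD}: card=11250; try (D,hash)→2700, (A,hash)→2700, (D,merge)→2850, (A,merge)→2850, (D,nl_idx)→12600, (A,nl_idx)→12600 …(+2); best=2700 via (D,hash)
  {AB}: card=450; try (A,nl_idx)→1800, (B,hash)→2700, (A,hash)→2700, (B,merge)→2850, (A,merge)→2850, (B,nl)→22650 …(+1); best=1800 via (A,nl_idx)
  {CD}: card=3000; try (D,hash)→3400, (C,nl_idx)→4500, (C,merge)→6500, (D,merge)→6850, (D,nl_idx)→7500, (C,hash)→9300 …(+2); best=3400 via (D,hash)
  {ACD}: card=225000; try (A,hash)→8800, (C,hash)→22950, (A,merge)→43750, (C,merge)→176450, (A,nl_idx)→252400, (C,nl_idx)→328950 …(+2); best=8800 via (A,hash)
  {ABD}: card=33750; try (D,hash)→4650, (D,merge)→7650, (B,hash)→16350, (D,nl_idx)→39150, (D,nl)→69300, (B,merge)→172800 …(+1); best=4650 via (D,hash)
  {ABCD}: card=675000; try (C,hash)→47400, (B,hash)→236200, (C,merge)→583400, (C,nl_idx)→983400, (B,merge)→4285150, (C,nl)→16879650 …(+1); best=47400 via (C,hash)

47400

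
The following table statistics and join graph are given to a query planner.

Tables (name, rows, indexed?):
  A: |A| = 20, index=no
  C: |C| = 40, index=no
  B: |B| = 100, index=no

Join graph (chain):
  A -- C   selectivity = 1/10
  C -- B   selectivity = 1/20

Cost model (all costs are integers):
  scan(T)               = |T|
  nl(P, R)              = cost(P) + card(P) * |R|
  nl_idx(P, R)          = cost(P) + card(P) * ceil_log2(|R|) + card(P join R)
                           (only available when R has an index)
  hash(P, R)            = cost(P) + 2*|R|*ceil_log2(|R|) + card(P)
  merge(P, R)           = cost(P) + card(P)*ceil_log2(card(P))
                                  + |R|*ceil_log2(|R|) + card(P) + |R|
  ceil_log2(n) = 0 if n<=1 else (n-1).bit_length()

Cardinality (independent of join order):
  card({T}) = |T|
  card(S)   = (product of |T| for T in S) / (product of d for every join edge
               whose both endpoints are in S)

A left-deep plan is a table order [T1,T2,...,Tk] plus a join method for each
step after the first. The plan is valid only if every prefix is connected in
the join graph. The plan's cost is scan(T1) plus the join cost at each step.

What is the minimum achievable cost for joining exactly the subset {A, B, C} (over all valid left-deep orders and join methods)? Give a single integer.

Selinger DP over subsets of {A,B,C}:
  {A}: scan cost=20, card=20
  {C}: scan cost=40, card=40
  {B}: scan cost=100, card=100
  {AC}: card=80; try (A,hash)→280, (C,merge)→420, (A,merge)→440, (C,hash)→520, (C,nl)→820, (A,nl)→840; best=280 via (A,hash)
  {BC}: card=200; try (C,hash)→680, (B,merge)→1120, (C,merge)→1180, (B,hash)→1480, (B,nl)→4040, (C,nl)→4100; best=680 via (C,hash)
  {ABC}: card=400; try (A,hash)→1080, (B,merge)→1720, (B,hash)→1760, (A,merge)→2600, (A,nl)→4680, (B,nl)→8280; best=1080 via (A,hash)

1080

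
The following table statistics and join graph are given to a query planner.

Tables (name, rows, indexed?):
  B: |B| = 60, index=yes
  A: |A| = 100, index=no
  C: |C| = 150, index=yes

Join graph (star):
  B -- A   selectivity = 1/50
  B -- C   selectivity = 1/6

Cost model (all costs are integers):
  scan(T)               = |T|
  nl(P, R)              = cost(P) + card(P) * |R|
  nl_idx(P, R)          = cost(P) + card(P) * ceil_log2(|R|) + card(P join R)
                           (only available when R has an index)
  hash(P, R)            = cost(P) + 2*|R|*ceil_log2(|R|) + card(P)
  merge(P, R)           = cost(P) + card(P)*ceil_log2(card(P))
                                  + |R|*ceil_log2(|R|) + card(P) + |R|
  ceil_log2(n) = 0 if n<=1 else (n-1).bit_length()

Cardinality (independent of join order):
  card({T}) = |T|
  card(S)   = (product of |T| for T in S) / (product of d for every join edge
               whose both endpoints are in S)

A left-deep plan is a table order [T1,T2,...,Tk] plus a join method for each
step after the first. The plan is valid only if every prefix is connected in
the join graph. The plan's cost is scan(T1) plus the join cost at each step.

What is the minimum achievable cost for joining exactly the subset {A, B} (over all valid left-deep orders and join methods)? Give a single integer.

Selinger DP over subsets of {A,B}:
  {B}: scan cost=60, card=60
  {A}: scan cost=100, card=100
  {AB}: card=120; try (B,nl_idx)→820, (B,hash)→920, (A,merge)→1280, (B,merge)→1320, (A,hash)→1520, (A,nl)→6060 …(+1); best=820 via (B,nl_idx)

820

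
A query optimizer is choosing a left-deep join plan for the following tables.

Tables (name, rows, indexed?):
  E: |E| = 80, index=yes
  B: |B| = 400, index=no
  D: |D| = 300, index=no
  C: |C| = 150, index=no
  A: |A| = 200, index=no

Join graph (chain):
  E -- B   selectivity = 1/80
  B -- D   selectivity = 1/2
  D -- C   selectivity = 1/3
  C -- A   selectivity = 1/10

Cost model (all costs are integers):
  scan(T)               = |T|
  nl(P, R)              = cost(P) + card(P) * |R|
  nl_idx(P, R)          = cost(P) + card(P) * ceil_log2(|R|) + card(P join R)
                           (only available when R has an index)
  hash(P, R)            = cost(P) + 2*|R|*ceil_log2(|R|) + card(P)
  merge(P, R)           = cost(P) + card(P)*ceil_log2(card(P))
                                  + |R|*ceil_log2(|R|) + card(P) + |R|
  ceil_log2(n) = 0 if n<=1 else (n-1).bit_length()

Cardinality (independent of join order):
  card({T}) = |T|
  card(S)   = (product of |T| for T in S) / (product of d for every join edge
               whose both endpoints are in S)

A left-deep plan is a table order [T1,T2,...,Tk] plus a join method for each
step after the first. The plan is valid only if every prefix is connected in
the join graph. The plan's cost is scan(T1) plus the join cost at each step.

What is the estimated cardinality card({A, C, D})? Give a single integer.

300000

Tables in S: A(200), C(150), D(300)
Edges inside S: D-C(d=3), C-A(d=10)
numerator = 200 * 150 * 300 = 9000000
denominator = 3 * 10 = 30
card(S) = 9000000 / 30 = 300000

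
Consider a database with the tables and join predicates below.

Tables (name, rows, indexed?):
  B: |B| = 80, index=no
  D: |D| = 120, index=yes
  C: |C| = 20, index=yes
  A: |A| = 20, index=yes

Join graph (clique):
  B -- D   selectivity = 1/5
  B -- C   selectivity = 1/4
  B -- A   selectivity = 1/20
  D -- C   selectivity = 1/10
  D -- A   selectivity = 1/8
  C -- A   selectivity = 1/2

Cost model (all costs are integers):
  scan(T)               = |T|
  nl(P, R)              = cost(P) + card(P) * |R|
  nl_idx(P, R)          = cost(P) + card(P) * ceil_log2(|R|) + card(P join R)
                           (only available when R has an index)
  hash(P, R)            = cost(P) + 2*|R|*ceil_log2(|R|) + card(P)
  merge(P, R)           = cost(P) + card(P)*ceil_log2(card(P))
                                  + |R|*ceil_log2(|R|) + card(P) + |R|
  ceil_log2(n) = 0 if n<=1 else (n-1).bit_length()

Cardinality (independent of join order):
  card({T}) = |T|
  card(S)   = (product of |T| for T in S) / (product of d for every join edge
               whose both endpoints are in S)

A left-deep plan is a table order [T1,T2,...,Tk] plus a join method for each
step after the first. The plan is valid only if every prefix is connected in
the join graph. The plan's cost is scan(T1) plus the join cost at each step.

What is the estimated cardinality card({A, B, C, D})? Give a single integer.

Tables in S: A(20), B(80), C(20), D(120)
Edges inside S: B-D(d=5), B-C(d=4), B-A(d=20), D-C(d=10), D-A(d=8), C-A(d=2)
numerator = 20 * 80 * 20 * 120 = 3840000
denominator = 5 * 4 * 20 * 10 * 8 * 2 = 64000
card(S) = 3840000 / 64000 = 60

60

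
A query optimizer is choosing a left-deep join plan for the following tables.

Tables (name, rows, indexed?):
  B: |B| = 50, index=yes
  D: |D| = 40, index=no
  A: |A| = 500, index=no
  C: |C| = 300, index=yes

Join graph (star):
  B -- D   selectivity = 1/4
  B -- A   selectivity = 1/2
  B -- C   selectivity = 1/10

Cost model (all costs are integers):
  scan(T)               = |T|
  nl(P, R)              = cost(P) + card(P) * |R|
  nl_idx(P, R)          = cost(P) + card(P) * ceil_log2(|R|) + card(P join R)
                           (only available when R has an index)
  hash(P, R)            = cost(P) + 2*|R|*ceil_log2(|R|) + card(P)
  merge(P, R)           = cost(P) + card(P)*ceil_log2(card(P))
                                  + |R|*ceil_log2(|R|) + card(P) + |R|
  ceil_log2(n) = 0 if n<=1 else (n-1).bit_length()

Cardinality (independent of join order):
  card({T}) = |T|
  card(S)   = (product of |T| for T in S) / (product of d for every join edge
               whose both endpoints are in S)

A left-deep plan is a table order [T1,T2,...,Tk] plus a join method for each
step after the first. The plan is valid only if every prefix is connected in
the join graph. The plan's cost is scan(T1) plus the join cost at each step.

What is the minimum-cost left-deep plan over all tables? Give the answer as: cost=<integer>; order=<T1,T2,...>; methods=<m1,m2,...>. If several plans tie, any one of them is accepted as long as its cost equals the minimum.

cost=27180; order=C,B,D,A; methods=hash,hash,hash

Selinger DP (subsets sized 1..n):
  {B}: scan cost=50, card=50
  {D}: scan cost=40, card=40
  {A}: scan cost=500, card=500
  {C}: scan cost=300, card=300
  {BD}: card=500; try (D,hash)→580, (B,merge)→670, (D,merge)→680, (B,hash)→680, (B,nl_idx)→780, (B,nl)→2040 …(+1); best=580 via (D,hash)
  {AB}: card=12500; try (B,hash)→1600, (A,merge)→5400, (B,merge)→5850, (A,hash)→9100, (B,nl_idx)→16000, (A,nl)→25050 …(+1); best=1600 via (B,hash)
  {BC}: card=1500; try (B,hash)→1200, (C,nl_idx)→2000, (C,merge)→3400, (B,nl_idx)→3600, (B,merge)→3650, (C,hash)→5500 …(+2); best=1200 via (B,hash)
  {ABD}: card=125000; try (A,hash)→10080, (A,merge)→10580, (D,hash)→14580, (D,merge)→189380, (A,nl)→250580, (D,nl)→501600; best=10080 via (A,hash)
  {BCD}: card=15000; try (D,hash)→3180, (C,hash)→6480, (C,merge)→8580, (D,merge)→19480, (C,nl_idx)→20080, (D,nl)→61200 …(+1); best=3180 via (D,hash)
  {ABC}: card=375000; try (A,hash)→11700, (C,hash)→19500, (A,merge)→24200, (C,merge)→192100, (C,nl_idx)→489100, (A,nl)→751200 …(+1); best=11700 via (A,hash)
  {ABCD}: card=3750000; try (A,hash)→27180, (C,hash)→140480, (A,merge)→233180, (D,hash)→387180, (C,merge)→2263080, (C,nl_idx)→4885080 …(+4); best=27180 via (A,hash)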